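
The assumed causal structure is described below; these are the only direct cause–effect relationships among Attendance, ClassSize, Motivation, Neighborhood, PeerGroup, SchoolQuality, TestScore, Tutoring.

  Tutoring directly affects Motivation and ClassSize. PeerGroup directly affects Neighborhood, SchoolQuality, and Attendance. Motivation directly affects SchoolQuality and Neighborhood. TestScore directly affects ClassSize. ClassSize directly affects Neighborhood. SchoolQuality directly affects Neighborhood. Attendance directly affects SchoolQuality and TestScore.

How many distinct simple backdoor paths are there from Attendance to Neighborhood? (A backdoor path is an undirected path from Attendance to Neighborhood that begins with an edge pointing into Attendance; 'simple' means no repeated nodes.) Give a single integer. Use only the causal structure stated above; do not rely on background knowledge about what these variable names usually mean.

A backdoor path from Attendance to Neighborhood is any simple undirected path whose first edge points into Attendance (i.e. leaves Attendance via a parent).
Parents of Attendance: {PeerGroup}.
Enumerating:
  P1: Attendance <- PeerGroup -> SchoolQuality <- Motivation <- Tutoring -> ClassSize -> Neighborhood
  P2: Attendance <- PeerGroup -> SchoolQuality <- Motivation -> Neighborhood
  P3: Attendance <- PeerGroup -> SchoolQuality -> Neighborhood
  P4: Attendance <- PeerGroup -> Neighborhood
That exhausts the simple backdoor paths. Count: 4.

4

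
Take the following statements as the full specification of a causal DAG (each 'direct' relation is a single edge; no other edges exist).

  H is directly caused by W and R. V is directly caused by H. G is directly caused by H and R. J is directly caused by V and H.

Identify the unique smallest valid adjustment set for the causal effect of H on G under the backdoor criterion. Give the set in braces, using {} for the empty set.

{R}

Variables eligible for adjustment (non-descendants of H, excluding H and G): {R, W}.
Backdoor paths from H to G:
  P1: H <- R -> G
The empty set is not sufficient: P1 (H <- R -> G) has no collider blocking it and no conditioned non-collider, so it is open.
Try {R}:
  P1: blocked at fork node R ∈ conditioning set.
{R} contains no descendant of H and blocks every backdoor path.
No other singleton works — e.g. {W} leaves P1 open — so {R} is the unique smallest valid adjustment set.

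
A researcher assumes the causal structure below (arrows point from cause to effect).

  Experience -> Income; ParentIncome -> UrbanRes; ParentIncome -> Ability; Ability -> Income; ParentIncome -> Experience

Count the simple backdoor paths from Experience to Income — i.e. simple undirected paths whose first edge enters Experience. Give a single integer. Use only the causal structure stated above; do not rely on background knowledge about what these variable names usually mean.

1

A backdoor path from Experience to Income is any simple undirected path whose first edge points into Experience (i.e. leaves Experience via a parent).
Parents of Experience: {ParentIncome}.
Enumerating:
  P1: Experience <- ParentIncome -> Ability -> Income
That exhausts the simple backdoor paths. Count: 1.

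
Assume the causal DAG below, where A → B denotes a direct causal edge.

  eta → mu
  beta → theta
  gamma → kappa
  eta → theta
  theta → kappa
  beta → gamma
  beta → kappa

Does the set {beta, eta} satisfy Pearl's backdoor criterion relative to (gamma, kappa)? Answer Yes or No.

Backdoor paths from gamma to kappa (paths whose first edge points into gamma):
  P1: gamma <- beta -> theta -> kappa
  P2: gamma <- beta -> kappa
Condition 1 (no descendant of gamma in the set): holds — descendants of gamma are {kappa}; none are in {beta, eta}.
Condition 2 (every backdoor path blocked by {beta, eta}):
  P1: blocked at fork node beta ∈ conditioning set.
  P2: blocked at fork node beta ∈ conditioning set.
{beta, eta} satisfies the backdoor criterion.

Yes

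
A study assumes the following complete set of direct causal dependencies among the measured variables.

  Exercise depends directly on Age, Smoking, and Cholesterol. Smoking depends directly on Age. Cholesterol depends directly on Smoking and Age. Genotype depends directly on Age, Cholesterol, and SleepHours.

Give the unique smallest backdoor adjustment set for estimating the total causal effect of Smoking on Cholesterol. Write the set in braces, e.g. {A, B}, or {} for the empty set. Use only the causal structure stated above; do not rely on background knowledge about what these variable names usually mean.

Variables eligible for adjustment (non-descendants of Smoking, excluding Smoking and Cholesterol): {Age, SleepHours}.
Backdoor paths from Smoking to Cholesterol:
  P1: Smoking <- Age -> Cholesterol
  P2: Smoking <- Age -> Exercise <- Cholesterol
  P3: Smoking <- Age -> Genotype <- Cholesterol
The empty set is not sufficient: P1 (Smoking <- Age -> Cholesterol) has no collider blocking it and no conditioned non-collider, so it is open.
Try {Age}:
  P1: blocked at fork node Age ∈ conditioning set.
  P2: blocked at fork node Age ∈ conditioning set.
  P3: blocked at fork node Age ∈ conditioning set.
{Age} contains no descendant of Smoking and blocks every backdoor path.
No other singleton works — e.g. {SleepHours} leaves P1 open — so {Age} is the unique smallest valid adjustment set.

{Age}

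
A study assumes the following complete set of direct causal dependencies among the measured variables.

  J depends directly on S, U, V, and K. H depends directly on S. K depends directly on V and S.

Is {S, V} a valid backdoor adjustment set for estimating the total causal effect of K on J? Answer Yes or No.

Backdoor paths from K to J (paths whose first edge points into K):
  P1: K <- V -> J
  P2: K <- S -> J
Condition 1 (no descendant of K in the set): holds — descendants of K are {J}; none are in {S, V}.
Condition 2 (every backdoor path blocked by {S, V}):
  P1: blocked at fork node V ∈ conditioning set.
  P2: blocked at fork node S ∈ conditioning set.
{S, V} satisfies the backdoor criterion.

Yes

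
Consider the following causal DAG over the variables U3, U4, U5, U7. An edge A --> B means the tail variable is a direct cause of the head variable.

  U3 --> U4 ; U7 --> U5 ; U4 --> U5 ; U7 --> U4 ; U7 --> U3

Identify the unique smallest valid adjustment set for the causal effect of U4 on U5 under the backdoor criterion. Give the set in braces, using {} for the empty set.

Variables eligible for adjustment (non-descendants of U4, excluding U4 and U5): {U3, U7}.
Backdoor paths from U4 to U5:
  P1: U4 <- U7 -> U5
  P2: U4 <- U3 <- U7 -> U5
The empty set is not sufficient: P1 (U4 <- U7 -> U5) has no collider blocking it and no conditioned non-collider, so it is open.
Try {U7}:
  P1: blocked at fork node U7 ∈ conditioning set.
  P2: blocked at fork node U7 ∈ conditioning set.
{U7} contains no descendant of U4 and blocks every backdoor path.
No other singleton works — e.g. {U3} leaves P1 open — so {U7} is the unique smallest valid adjustment set.

{U7}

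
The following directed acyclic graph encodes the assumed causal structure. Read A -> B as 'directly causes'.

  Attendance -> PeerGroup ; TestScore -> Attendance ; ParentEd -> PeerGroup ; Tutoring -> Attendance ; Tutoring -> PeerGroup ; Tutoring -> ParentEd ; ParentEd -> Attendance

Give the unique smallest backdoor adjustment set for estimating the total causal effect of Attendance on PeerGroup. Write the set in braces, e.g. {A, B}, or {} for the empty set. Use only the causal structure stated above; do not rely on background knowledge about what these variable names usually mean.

{ParentEd, Tutoring}

Variables eligible for adjustment (non-descendants of Attendance, excluding Attendance and PeerGroup): {ParentEd, TestScore, Tutoring}.
Backdoor paths from Attendance to PeerGroup:
  P1: Attendance <- Tutoring -> ParentEd -> PeerGroup
  P2: Attendance <- Tutoring -> PeerGroup
  P3: Attendance <- ParentEd <- Tutoring -> PeerGroup
  P4: Attendance <- ParentEd -> PeerGroup
The empty set is not sufficient: P1 (Attendance <- Tutoring -> ParentEd -> PeerGroup) has no collider blocking it and no conditioned non-collider, so it is open.
Try {ParentEd, Tutoring}:
  P1: blocked at fork node Tutoring ∈ conditioning set.
  P2: blocked at fork node Tutoring ∈ conditioning set.
  P3: blocked at chain node ParentEd ∈ conditioning set.
  P4: blocked at fork node ParentEd ∈ conditioning set.
{ParentEd, Tutoring} contains no descendant of Attendance and blocks every backdoor path.
Every element of {ParentEd, Tutoring} is needed (dropping ParentEd leaves P4 open; dropping Tutoring leaves P2 open), so no proper subset is valid.
Among all size-2 subsets of the eligible variables, only {ParentEd, Tutoring} blocks every backdoor path, so it is the unique smallest valid adjustment set.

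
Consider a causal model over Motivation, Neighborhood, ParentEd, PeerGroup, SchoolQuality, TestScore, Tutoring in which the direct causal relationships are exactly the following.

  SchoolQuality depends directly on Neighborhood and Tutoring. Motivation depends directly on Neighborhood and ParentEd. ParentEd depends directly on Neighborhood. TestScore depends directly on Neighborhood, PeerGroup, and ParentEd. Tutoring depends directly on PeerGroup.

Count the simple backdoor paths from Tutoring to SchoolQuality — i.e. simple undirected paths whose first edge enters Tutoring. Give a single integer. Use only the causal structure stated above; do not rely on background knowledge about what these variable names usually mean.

A backdoor path from Tutoring to SchoolQuality is any simple undirected path whose first edge points into Tutoring (i.e. leaves Tutoring via a parent).
Parents of Tutoring: {PeerGroup}.
Enumerating:
  P1: Tutoring <- PeerGroup -> TestScore <- Neighborhood -> SchoolQuality
  P2: Tutoring <- PeerGroup -> TestScore <- ParentEd <- Neighborhood -> SchoolQuality
  P3: Tutoring <- PeerGroup -> TestScore <- ParentEd -> Motivation <- Neighborhood -> SchoolQuality
That exhausts the simple backdoor paths. Count: 3.

3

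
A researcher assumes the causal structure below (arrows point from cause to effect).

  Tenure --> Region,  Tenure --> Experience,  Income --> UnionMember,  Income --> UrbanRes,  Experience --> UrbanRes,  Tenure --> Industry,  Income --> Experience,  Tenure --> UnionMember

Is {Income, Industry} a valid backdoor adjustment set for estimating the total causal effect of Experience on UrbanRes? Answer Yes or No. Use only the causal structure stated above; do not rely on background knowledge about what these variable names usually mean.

Yes

Backdoor paths from Experience to UrbanRes (paths whose first edge points into Experience):
  P1: Experience <- Income -> UrbanRes
  P2: Experience <- Tenure -> UnionMember <- Income -> UrbanRes
Condition 1 (no descendant of Experience in the set): holds — descendants of Experience are {UrbanRes}; none are in {Income, Industry}.
Condition 2 (every backdoor path blocked by {Income, Industry}):
  P1: blocked at fork node Income ∈ conditioning set.
  P2: blocked at collider UnionMember (neither it nor any descendant is in the conditioning set).
{Income, Industry} satisfies the backdoor criterion.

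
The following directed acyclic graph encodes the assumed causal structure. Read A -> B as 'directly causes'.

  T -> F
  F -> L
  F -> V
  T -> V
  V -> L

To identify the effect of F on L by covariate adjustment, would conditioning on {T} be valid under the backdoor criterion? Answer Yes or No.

Backdoor paths from F to L (paths whose first edge points into F):
  P1: F <- T -> V -> L
Condition 1 (no descendant of F in the set): holds — descendants of F are {L, V}; none are in {T}.
Condition 2 (every backdoor path blocked by {T}):
  P1: blocked at fork node T ∈ conditioning set.
{T} satisfies the backdoor criterion.

Yes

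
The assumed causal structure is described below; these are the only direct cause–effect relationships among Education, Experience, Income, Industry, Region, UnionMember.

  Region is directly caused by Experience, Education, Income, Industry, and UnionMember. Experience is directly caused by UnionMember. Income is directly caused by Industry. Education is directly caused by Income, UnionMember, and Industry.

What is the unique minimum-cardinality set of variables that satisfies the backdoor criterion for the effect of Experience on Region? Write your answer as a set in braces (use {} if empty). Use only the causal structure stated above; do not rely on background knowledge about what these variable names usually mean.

Variables eligible for adjustment (non-descendants of Experience, excluding Experience and Region): {Education, Income, Industry, UnionMember}.
Backdoor paths from Experience to Region:
  P1: Experience <- UnionMember -> Education <- Industry -> Income -> Region
  P2: Experience <- UnionMember -> Education <- Industry -> Region
  P3: Experience <- UnionMember -> Education <- Income <- Industry -> Region
  P4: Experience <- UnionMember -> Education <- Income -> Region
  P5: Experience <- UnionMember -> Education -> Region
  P6: Experience <- UnionMember -> Region
The empty set is not sufficient: P5 (Experience <- UnionMember -> Education -> Region) has no collider blocking it and no conditioned non-collider, so it is open.
Try {UnionMember}:
  P1: blocked at fork node UnionMember ∈ conditioning set.
  P2: blocked at fork node UnionMember ∈ conditioning set.
  P3: blocked at fork node UnionMember ∈ conditioning set.
  P4: blocked at fork node UnionMember ∈ conditioning set.
  P5: blocked at fork node UnionMember ∈ conditioning set.
  P6: blocked at fork node UnionMember ∈ conditioning set.
{UnionMember} contains no descendant of Experience and blocks every backdoor path.
No other singleton works — e.g. {Industry} leaves P5 open — so {UnionMember} is the unique smallest valid adjustment set.

{UnionMember}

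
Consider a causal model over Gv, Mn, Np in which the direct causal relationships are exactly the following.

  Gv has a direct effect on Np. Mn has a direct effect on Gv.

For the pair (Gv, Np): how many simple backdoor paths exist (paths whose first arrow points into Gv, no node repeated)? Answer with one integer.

0

A backdoor path from Gv to Np is any simple undirected path whose first edge points into Gv (i.e. leaves Gv via a parent).
Parents of Gv: {Mn}.
No simple path from any parent of Gv reaches Np without revisiting Gv, so there are no backdoor paths.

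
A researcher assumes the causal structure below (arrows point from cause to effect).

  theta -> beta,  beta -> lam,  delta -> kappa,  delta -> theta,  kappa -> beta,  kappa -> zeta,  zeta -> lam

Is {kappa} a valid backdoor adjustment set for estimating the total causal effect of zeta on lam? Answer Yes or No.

Backdoor paths from zeta to lam (paths whose first edge points into zeta):
  P1: zeta <- kappa <- delta -> theta -> beta -> lam
  P2: zeta <- kappa -> beta -> lam
Condition 1 (no descendant of zeta in the set): holds — descendants of zeta are {lam}; none are in {kappa}.
Condition 2 (every backdoor path blocked by {kappa}):
  P1: blocked at chain node kappa ∈ conditioning set.
  P2: blocked at fork node kappa ∈ conditioning set.
{kappa} satisfies the backdoor criterion.

Yes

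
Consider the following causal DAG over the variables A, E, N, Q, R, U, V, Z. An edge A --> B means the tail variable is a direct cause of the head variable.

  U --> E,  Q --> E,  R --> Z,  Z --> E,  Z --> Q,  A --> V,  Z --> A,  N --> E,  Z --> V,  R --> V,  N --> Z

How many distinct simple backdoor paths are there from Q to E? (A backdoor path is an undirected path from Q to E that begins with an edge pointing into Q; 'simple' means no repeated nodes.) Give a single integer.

A backdoor path from Q to E is any simple undirected path whose first edge points into Q (i.e. leaves Q via a parent).
Parents of Q: {Z}.
Enumerating:
  P1: Q <- Z <- N -> E
  P2: Q <- Z -> E
That exhausts the simple backdoor paths. Count: 2.

2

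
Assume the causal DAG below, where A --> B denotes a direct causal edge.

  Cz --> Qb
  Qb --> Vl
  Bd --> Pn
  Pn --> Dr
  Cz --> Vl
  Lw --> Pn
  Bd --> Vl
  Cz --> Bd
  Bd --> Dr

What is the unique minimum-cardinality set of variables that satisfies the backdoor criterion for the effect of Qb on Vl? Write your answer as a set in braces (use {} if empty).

Variables eligible for adjustment (non-descendants of Qb, excluding Qb and Vl): {Bd, Cz, Dr, Lw, Pn}.
Backdoor paths from Qb to Vl:
  P1: Qb <- Cz -> Bd -> Vl
  P2: Qb <- Cz -> Vl
The empty set is not sufficient: P1 (Qb <- Cz -> Bd -> Vl) has no collider blocking it and no conditioned non-collider, so it is open.
Try {Cz}:
  P1: blocked at fork node Cz ∈ conditioning set.
  P2: blocked at fork node Cz ∈ conditioning set.
{Cz} contains no descendant of Qb and blocks every backdoor path.
No other singleton works — e.g. {Bd} leaves P2 open — so {Cz} is the unique smallest valid adjustment set.

{Cz}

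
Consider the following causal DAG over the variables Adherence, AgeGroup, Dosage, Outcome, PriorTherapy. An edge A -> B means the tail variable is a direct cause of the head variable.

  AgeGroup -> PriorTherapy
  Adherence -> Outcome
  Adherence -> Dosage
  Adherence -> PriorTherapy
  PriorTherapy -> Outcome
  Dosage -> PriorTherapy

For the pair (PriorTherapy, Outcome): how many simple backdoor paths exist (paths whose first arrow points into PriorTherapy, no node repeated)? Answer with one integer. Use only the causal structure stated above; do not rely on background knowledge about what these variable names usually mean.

2

A backdoor path from PriorTherapy to Outcome is any simple undirected path whose first edge points into PriorTherapy (i.e. leaves PriorTherapy via a parent).
Parents of PriorTherapy: {Adherence, AgeGroup, Dosage}.
Enumerating:
  P1: PriorTherapy <- Adherence -> Outcome
  P2: PriorTherapy <- Dosage <- Adherence -> Outcome
That exhausts the simple backdoor paths. Count: 2.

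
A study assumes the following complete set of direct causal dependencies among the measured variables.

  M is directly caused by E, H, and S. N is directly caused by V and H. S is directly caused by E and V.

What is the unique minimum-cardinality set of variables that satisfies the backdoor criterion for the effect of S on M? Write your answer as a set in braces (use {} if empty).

Variables eligible for adjustment (non-descendants of S, excluding S and M): {E, H, N, V}.
Backdoor paths from S to M:
  P1: S <- V -> N <- H -> M
  P2: S <- E -> M
The empty set is not sufficient: P2 (S <- E -> M) has no collider blocking it and no conditioned non-collider, so it is open.
Try {E}:
  P1: blocked at collider N (neither it nor any descendant is in the conditioning set).
  P2: blocked at fork node E ∈ conditioning set.
{E} contains no descendant of S and blocks every backdoor path.
No other singleton works — e.g. {H} leaves P2 open — so {E} is the unique smallest valid adjustment set.

{E}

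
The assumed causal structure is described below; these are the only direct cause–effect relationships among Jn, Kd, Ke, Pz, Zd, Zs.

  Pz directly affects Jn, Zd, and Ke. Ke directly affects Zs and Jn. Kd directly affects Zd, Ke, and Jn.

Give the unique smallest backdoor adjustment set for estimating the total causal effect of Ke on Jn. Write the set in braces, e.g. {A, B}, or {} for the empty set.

Variables eligible for adjustment (non-descendants of Ke, excluding Ke and Jn): {Kd, Pz, Zd}.
Backdoor paths from Ke to Jn:
  P1: Ke <- Pz -> Zd <- Kd -> Jn
  P2: Ke <- Pz -> Jn
  P3: Ke <- Kd -> Zd <- Pz -> Jn
  P4: Ke <- Kd -> Jn
The empty set is not sufficient: P2 (Ke <- Pz -> Jn) has no collider blocking it and no conditioned non-collider, so it is open.
Try {Kd, Pz}:
  P1: blocked at fork node Pz ∈ conditioning set.
  P2: blocked at fork node Pz ∈ conditioning set.
  P3: blocked at fork node Kd ∈ conditioning set.
  P4: blocked at fork node Kd ∈ conditioning set.
{Kd, Pz} contains no descendant of Ke and blocks every backdoor path.
Every element of {Kd, Pz} is needed (dropping Kd leaves P4 open; dropping Pz leaves P2 open), so no proper subset is valid.
Among all size-2 subsets of the eligible variables, only {Kd, Pz} blocks every backdoor path, so it is the unique smallest valid adjustment set.

{Kd, Pz}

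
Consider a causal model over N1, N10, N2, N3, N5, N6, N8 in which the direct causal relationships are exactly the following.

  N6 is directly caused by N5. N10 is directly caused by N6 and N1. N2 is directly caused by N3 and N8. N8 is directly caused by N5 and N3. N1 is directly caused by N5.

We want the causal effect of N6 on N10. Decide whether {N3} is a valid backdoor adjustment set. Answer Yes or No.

No

Backdoor paths from N6 to N10 (paths whose first edge points into N6):
  P1: N6 <- N5 -> N1 -> N10
Condition 1 (no descendant of N6 in the set): holds — descendants of N6 are {N10}; none are in {N3}.
Condition 2 (every backdoor path blocked by {N3}):
  P1: open — no interior node is in the conditioning set.
{N3} does not satisfy the backdoor criterion.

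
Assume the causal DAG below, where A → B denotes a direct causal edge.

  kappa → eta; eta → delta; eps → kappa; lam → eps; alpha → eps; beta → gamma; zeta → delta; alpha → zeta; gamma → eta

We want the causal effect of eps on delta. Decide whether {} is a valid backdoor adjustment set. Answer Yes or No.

No

Backdoor paths from eps to delta (paths whose first edge points into eps):
  P1: eps <- alpha -> zeta -> delta
Condition 1 (no descendant of eps in the set): holds — descendants of eps are {delta, eta, kappa}; none are in {}.
Condition 2 (every backdoor path blocked by {}):
  P1: open — no interior node is in the conditioning set.
{} does not satisfy the backdoor criterion.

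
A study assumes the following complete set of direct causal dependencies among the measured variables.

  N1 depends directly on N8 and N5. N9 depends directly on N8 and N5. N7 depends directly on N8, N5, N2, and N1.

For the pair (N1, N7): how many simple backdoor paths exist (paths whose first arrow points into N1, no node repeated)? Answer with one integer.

A backdoor path from N1 to N7 is any simple undirected path whose first edge points into N1 (i.e. leaves N1 via a parent).
Parents of N1: {N5, N8}.
Enumerating:
  P1: N1 <- N5 -> N9 <- N8 -> N7
  P2: N1 <- N5 -> N7
  P3: N1 <- N8 -> N9 <- N5 -> N7
  P4: N1 <- N8 -> N7
That exhausts the simple backdoor paths. Count: 4.

4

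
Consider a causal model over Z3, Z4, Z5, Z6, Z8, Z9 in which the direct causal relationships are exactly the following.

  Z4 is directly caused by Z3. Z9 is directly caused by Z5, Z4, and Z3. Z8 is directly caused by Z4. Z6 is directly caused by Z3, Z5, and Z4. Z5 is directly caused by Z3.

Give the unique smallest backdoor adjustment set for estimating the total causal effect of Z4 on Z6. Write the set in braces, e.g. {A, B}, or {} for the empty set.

Variables eligible for adjustment (non-descendants of Z4, excluding Z4 and Z6): {Z3, Z5}.
Backdoor paths from Z4 to Z6:
  P1: Z4 <- Z3 -> Z5 -> Z6
  P2: Z4 <- Z3 -> Z6
  P3: Z4 <- Z3 -> Z9 <- Z5 -> Z6
The empty set is not sufficient: P1 (Z4 <- Z3 -> Z5 -> Z6) has no collider blocking it and no conditioned non-collider, so it is open.
Try {Z3}:
  P1: blocked at fork node Z3 ∈ conditioning set.
  P2: blocked at fork node Z3 ∈ conditioning set.
  P3: blocked at fork node Z3 ∈ conditioning set.
{Z3} contains no descendant of Z4 and blocks every backdoor path.
No other singleton works — e.g. {Z5} leaves P2 open — so {Z3} is the unique smallest valid adjustment set.

{Z3}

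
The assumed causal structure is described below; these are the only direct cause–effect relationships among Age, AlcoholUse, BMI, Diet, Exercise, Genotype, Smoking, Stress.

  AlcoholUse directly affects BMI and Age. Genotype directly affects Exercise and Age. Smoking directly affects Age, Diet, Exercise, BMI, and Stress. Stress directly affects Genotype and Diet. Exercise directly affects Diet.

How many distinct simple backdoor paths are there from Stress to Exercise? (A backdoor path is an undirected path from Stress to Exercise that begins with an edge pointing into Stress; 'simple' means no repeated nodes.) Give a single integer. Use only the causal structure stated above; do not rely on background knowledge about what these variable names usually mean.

A backdoor path from Stress to Exercise is any simple undirected path whose first edge points into Stress (i.e. leaves Stress via a parent).
Parents of Stress: {Smoking}.
Enumerating:
  P1: Stress <- Smoking -> BMI <- AlcoholUse -> Age <- Genotype -> Exercise
  P2: Stress <- Smoking -> Exercise
  P3: Stress <- Smoking -> Diet <- Exercise
  P4: Stress <- Smoking -> Age <- Genotype -> Exercise
That exhausts the simple backdoor paths. Count: 4.

4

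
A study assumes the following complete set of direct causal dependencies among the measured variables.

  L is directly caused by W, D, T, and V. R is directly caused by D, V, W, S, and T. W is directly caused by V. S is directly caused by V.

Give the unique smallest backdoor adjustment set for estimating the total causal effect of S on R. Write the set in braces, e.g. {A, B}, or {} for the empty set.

{V}

Variables eligible for adjustment (non-descendants of S, excluding S and R): {D, L, T, V, W}.
Backdoor paths from S to R:
  P1: S <- V -> W -> L <- T -> R
  P2: S <- V -> W -> L <- D -> R
  P3: S <- V -> W -> R
  P4: S <- V -> L <- T -> R
  P5: S <- V -> L <- W -> R
  P6: S <- V -> L <- D -> R
  P7: S <- V -> R
The empty set is not sufficient: P3 (S <- V -> W -> R) has no collider blocking it and no conditioned non-collider, so it is open.
Try {V}:
  P1: blocked at fork node V ∈ conditioning set.
  P2: blocked at fork node V ∈ conditioning set.
  P3: blocked at fork node V ∈ conditioning set.
  P4: blocked at fork node V ∈ conditioning set.
  P5: blocked at fork node V ∈ conditioning set.
  P6: blocked at fork node V ∈ conditioning set.
  P7: blocked at fork node V ∈ conditioning set.
{V} contains no descendant of S and blocks every backdoor path.
No other singleton works — e.g. {T} leaves P3 open — so {V} is the unique smallest valid adjustment set.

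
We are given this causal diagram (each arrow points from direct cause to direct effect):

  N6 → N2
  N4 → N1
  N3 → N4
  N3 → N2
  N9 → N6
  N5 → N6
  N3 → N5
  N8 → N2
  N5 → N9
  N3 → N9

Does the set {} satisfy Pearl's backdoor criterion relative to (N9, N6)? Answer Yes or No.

No

Backdoor paths from N9 to N6 (paths whose first edge points into N9):
  P1: N9 <- N3 -> N5 -> N6
  P2: N9 <- N3 -> N2 <- N6
  P3: N9 <- N5 <- N3 -> N2 <- N6
  P4: N9 <- N5 -> N6
Condition 1 (no descendant of N9 in the set): holds — descendants of N9 are {N2, N6}; none are in {}.
Condition 2 (every backdoor path blocked by {}):
  P1: open — no interior node is in the conditioning set.
  P2: blocked at collider N2 (neither it nor any descendant is in the conditioning set).
  P3: blocked at collider N2 (neither it nor any descendant is in the conditioning set).
  P4: open — no interior node is in the conditioning set.
{} does not satisfy the backdoor criterion.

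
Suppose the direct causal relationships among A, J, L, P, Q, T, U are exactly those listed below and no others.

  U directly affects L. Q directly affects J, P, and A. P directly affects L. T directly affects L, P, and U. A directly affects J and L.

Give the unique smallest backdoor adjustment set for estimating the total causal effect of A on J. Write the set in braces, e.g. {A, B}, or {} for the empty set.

{Q}

Variables eligible for adjustment (non-descendants of A, excluding A and J): {P, Q, T, U}.
Backdoor paths from A to J:
  P1: A <- Q -> J
The empty set is not sufficient: P1 (A <- Q -> J) has no collider blocking it and no conditioned non-collider, so it is open.
Try {Q}:
  P1: blocked at fork node Q ∈ conditioning set.
{Q} contains no descendant of A and blocks every backdoor path.
No other singleton works — e.g. {T} leaves P1 open — so {Q} is the unique smallest valid adjustment set.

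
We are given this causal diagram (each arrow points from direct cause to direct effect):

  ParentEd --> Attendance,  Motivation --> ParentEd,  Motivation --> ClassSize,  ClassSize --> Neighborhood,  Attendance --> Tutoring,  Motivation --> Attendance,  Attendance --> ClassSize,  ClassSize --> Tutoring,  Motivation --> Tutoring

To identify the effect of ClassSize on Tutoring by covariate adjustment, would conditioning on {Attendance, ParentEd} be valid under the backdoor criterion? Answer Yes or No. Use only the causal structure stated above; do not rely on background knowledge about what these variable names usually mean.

Backdoor paths from ClassSize to Tutoring (paths whose first edge points into ClassSize):
  P1: ClassSize <- Motivation -> ParentEd -> Attendance -> Tutoring
  P2: ClassSize <- Motivation -> Attendance -> Tutoring
  P3: ClassSize <- Motivation -> Tutoring
  P4: ClassSize <- Attendance <- Motivation -> Tutoring
  P5: ClassSize <- Attendance <- ParentEd <- Motivation -> Tutoring
  P6: ClassSize <- Attendance -> Tutoring
Condition 1 (no descendant of ClassSize in the set): holds — descendants of ClassSize are {Neighborhood, Tutoring}; none are in {Attendance, ParentEd}.
Condition 2 (every backdoor path blocked by {Attendance, ParentEd}):
  P1: blocked at chain node ParentEd ∈ conditioning set.
  P2: blocked at chain node Attendance ∈ conditioning set.
  P3: open — no interior node is in the conditioning set.
  P4: blocked at chain node Attendance ∈ conditioning set.
  P5: blocked at chain node Attendance ∈ conditioning set.
  P6: blocked at fork node Attendance ∈ conditioning set.
{Attendance, ParentEd} does not satisfy the backdoor criterion.

No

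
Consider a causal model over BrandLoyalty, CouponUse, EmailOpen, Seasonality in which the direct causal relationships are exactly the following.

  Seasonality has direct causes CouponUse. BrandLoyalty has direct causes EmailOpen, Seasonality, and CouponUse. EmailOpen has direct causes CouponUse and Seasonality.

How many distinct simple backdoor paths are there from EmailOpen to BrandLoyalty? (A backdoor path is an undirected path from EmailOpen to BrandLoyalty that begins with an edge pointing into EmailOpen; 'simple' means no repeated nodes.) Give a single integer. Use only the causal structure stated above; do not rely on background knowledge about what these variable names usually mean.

A backdoor path from EmailOpen to BrandLoyalty is any simple undirected path whose first edge points into EmailOpen (i.e. leaves EmailOpen via a parent).
Parents of EmailOpen: {CouponUse, Seasonality}.
Enumerating:
  P1: EmailOpen <- CouponUse -> Seasonality -> BrandLoyalty
  P2: EmailOpen <- CouponUse -> BrandLoyalty
  P3: EmailOpen <- Seasonality <- CouponUse -> BrandLoyalty
  P4: EmailOpen <- Seasonality -> BrandLoyalty
That exhausts the simple backdoor paths. Count: 4.

4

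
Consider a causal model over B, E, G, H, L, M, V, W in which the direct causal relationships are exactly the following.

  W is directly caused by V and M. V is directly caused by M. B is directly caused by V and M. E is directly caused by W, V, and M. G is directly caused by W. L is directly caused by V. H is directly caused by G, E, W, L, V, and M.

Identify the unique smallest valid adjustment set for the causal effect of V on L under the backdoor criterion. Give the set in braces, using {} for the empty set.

{}

Variables eligible for adjustment (non-descendants of V, excluding V and L): {M}.
Backdoor paths from V to L:
  P1: V <- M -> W -> E -> H <- L
  P2: V <- M -> W -> G -> H <- L
  P3: V <- M -> W -> H <- L
  P4: V <- M -> E <- W -> G -> H <- L
  P5: V <- M -> E <- W -> H <- L
  P6: V <- M -> E -> H <- L
  P7: V <- M -> H <- L
Each backdoor path contains an unconditioned collider, so every path is already blocked with the empty conditioning set:
  P1: blocked at collider H (neither it nor any descendant is in the conditioning set).
  P2: blocked at collider H (neither it nor any descendant is in the conditioning set).
  P3: blocked at collider H (neither it nor any descendant is in the conditioning set).
  P4: blocked at collider E (neither it nor any descendant is in the conditioning set).
  P5: blocked at collider E (neither it nor any descendant is in the conditioning set).
  P6: blocked at collider H (neither it nor any descendant is in the conditioning set).
  P7: blocked at collider H (neither it nor any descendant is in the conditioning set).
The empty set is therefore the unique smallest valid set.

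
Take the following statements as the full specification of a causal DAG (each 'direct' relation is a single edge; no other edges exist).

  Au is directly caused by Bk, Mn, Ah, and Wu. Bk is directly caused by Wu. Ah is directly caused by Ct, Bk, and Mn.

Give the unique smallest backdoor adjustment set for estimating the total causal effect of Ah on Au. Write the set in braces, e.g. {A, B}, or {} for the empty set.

Variables eligible for adjustment (non-descendants of Ah, excluding Ah and Au): {Bk, Ct, Mn, Wu}.
Backdoor paths from Ah to Au:
  P1: Ah <- Mn -> Au
  P2: Ah <- Bk <- Wu -> Au
  P3: Ah <- Bk -> Au
The empty set is not sufficient: P1 (Ah <- Mn -> Au) has no collider blocking it and no conditioned non-collider, so it is open.
Try {Bk, Mn}:
  P1: blocked at fork node Mn ∈ conditioning set.
  P2: blocked at chain node Bk ∈ conditioning set.
  P3: blocked at fork node Bk ∈ conditioning set.
{Bk, Mn} contains no descendant of Ah and blocks every backdoor path.
Every element of {Bk, Mn} is needed (dropping Bk leaves P2 open; dropping Mn leaves P1 open), so no proper subset is valid.
Among all size-2 subsets of the eligible variables, only {Bk, Mn} blocks every backdoor path, so it is the unique smallest valid adjustment set.

{Bk, Mn}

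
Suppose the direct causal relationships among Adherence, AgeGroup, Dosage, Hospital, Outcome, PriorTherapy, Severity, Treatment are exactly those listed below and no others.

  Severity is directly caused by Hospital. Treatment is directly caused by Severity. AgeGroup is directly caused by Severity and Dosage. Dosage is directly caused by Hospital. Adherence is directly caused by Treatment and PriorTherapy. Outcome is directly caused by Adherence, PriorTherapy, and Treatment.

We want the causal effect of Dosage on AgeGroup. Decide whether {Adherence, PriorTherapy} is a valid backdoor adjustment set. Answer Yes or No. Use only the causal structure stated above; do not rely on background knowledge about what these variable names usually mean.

No

Backdoor paths from Dosage to AgeGroup (paths whose first edge points into Dosage):
  P1: Dosage <- Hospital -> Severity -> AgeGroup
Condition 1 (no descendant of Dosage in the set): holds — descendants of Dosage are {AgeGroup}; none are in {Adherence, PriorTherapy}.
Condition 2 (every backdoor path blocked by {Adherence, PriorTherapy}):
  P1: open — no interior node is in the conditioning set.
{Adherence, PriorTherapy} does not satisfy the backdoor criterion.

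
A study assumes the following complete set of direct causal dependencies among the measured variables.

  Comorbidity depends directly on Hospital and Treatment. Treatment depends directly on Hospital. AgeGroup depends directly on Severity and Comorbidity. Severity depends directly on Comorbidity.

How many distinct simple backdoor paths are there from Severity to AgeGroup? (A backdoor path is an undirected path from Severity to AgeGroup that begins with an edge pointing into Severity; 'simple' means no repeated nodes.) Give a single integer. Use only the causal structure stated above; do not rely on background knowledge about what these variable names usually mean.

1

A backdoor path from Severity to AgeGroup is any simple undirected path whose first edge points into Severity (i.e. leaves Severity via a parent).
Parents of Severity: {Comorbidity}.
Enumerating:
  P1: Severity <- Comorbidity -> AgeGroup
That exhausts the simple backdoor paths. Count: 1.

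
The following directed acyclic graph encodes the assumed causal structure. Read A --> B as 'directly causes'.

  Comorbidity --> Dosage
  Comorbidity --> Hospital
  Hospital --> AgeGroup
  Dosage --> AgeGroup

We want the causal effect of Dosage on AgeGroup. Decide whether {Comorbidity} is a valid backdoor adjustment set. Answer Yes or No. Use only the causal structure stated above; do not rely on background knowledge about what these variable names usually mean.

Yes

Backdoor paths from Dosage to AgeGroup (paths whose first edge points into Dosage):
  P1: Dosage <- Comorbidity -> Hospital -> AgeGroup
Condition 1 (no descendant of Dosage in the set): holds — descendants of Dosage are {AgeGroup}; none are in {Comorbidity}.
Condition 2 (every backdoor path blocked by {Comorbidity}):
  P1: blocked at fork node Comorbidity ∈ conditioning set.
{Comorbidity} satisfies the backdoor criterion.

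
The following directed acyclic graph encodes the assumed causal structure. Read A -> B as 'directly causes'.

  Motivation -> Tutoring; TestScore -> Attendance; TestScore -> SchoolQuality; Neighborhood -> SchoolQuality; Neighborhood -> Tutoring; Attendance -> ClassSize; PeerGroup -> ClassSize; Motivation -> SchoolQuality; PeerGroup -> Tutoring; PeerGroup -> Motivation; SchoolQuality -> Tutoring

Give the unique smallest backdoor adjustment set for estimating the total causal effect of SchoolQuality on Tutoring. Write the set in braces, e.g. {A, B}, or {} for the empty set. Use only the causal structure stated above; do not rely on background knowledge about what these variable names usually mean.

{Motivation, Neighborhood}

Variables eligible for adjustment (non-descendants of SchoolQuality, excluding SchoolQuality and Tutoring): {Attendance, ClassSize, Motivation, Neighborhood, PeerGroup, TestScore}.
Backdoor paths from SchoolQuality to Tutoring:
  P1: SchoolQuality <- TestScore -> Attendance -> ClassSize <- PeerGroup -> Motivation -> Tutoring
  P2: SchoolQuality <- TestScore -> Attendance -> ClassSize <- PeerGroup -> Tutoring
  P3: SchoolQuality <- Neighborhood -> Tutoring
  P4: SchoolQuality <- Motivation <- PeerGroup -> Tutoring
  P5: SchoolQuality <- Motivation -> Tutoring
The empty set is not sufficient: P3 (SchoolQuality <- Neighborhood -> Tutoring) has no collider blocking it and no conditioned non-collider, so it is open.
Try {Motivation, Neighborhood}:
  P1: blocked at collider ClassSize (neither it nor any descendant is in the conditioning set).
  P2: blocked at collider ClassSize (neither it nor any descendant is in the conditioning set).
  P3: blocked at fork node Neighborhood ∈ conditioning set.
  P4: blocked at chain node Motivation ∈ conditioning set.
  P5: blocked at fork node Motivation ∈ conditioning set.
{Motivation, Neighborhood} contains no descendant of SchoolQuality and blocks every backdoor path.
Every element of {Motivation, Neighborhood} is needed (dropping Motivation leaves P4 open; dropping Neighborhood leaves P3 open), so no proper subset is valid.
Among all size-2 subsets of the eligible variables, only {Motivation, Neighborhood} blocks every backdoor path, so it is the unique smallest valid adjustment set.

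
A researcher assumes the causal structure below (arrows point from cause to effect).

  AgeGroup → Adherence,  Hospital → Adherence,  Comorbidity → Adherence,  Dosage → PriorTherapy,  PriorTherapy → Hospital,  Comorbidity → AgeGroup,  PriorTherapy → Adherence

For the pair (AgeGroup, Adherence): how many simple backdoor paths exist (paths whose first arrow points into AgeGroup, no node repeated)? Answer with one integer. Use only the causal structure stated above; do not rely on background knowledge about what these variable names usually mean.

A backdoor path from AgeGroup to Adherence is any simple undirected path whose first edge points into AgeGroup (i.e. leaves AgeGroup via a parent).
Parents of AgeGroup: {Comorbidity}.
Enumerating:
  P1: AgeGroup <- Comorbidity -> Adherence
That exhausts the simple backdoor paths. Count: 1.

1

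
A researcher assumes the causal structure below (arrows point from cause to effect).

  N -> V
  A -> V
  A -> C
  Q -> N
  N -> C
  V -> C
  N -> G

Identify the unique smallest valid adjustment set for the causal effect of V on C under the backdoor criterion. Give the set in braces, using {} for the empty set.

Variables eligible for adjustment (non-descendants of V, excluding V and C): {A, G, N, Q}.
Backdoor paths from V to C:
  P1: V <- A -> C
  P2: V <- N -> C
The empty set is not sufficient: P1 (V <- A -> C) has no collider blocking it and no conditioned non-collider, so it is open.
Try {A, N}:
  P1: blocked at fork node A ∈ conditioning set.
  P2: blocked at fork node N ∈ conditioning set.
{A, N} contains no descendant of V and blocks every backdoor path.
Every element of {A, N} is needed (dropping A leaves P1 open; dropping N leaves P2 open), so no proper subset is valid.
Among all size-2 subsets of the eligible variables, only {A, N} blocks every backdoor path, so it is the unique smallest valid adjustment set.

{A, N}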